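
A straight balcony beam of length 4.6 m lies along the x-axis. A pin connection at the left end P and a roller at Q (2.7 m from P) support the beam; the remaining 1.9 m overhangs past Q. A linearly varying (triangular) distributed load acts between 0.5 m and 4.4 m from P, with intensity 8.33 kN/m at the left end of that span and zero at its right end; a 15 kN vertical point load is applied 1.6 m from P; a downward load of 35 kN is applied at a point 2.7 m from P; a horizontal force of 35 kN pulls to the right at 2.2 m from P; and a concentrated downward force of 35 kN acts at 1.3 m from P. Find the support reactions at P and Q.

Resultant of the triangular load: ½ × 8.33 × 3.9 = 16.2435 kN, acting at 1.8 m from P (one-third of the span from the peak).
Taking moments about P: Q_y·2.7 − (½·8.33·3.9)·1.8 − 15·1.6 − 35·2.7 − 35·1.3 = 0 → Q_y = 193.2383/2.7 = 71.5697 ≈ 71.57 kN.
ΣF_y = 0: P_y + 71.5697 − ½·8.33·3.9 − 15 − 35 − 35 = 0 → P_y = 29.67 kN.
ΣF_x = 0: P_x + 35 = 0 → P_x = -35.00 kN.

P_x = -35.00 kN, P_y = 29.67 kN, Q_y = 71.57 kN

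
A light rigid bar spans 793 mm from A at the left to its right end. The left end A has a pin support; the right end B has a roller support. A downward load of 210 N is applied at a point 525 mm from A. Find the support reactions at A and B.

ΣM about A: B_y·793 − 210·525 = 0 → B_y = 110250/793 = 139.029 ≈ 139.0 N.
ΣF_y = 0: A_y + 139.029 − 210 = 0 → A_y = 70.97 N.
ΣF_x = 0: no horizontal applied forces, so A_x = 0.

A_x = 0, A_y = 70.97 N, B_y = 139.0 N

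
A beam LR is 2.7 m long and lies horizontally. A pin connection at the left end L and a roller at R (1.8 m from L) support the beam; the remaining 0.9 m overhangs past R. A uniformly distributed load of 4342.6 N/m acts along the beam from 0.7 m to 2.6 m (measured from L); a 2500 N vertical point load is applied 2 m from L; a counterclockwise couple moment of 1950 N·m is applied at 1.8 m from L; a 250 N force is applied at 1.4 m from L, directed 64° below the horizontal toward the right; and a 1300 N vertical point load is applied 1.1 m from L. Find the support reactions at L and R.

Resultant of the distributed load: 4342.6 × 1.9 = 8250.94 N at 1.65 m from L.
Moments about L: R_y·1.8 − (4342.6·1.9)·1.65 − 2500·2 + 1950 − 250·sin64°·1.4 − 1300·1.1 = 0 → R_y = 18408.6/1.8 = 10227 ≈ 10230 N.
ΣF_y = 0: L_y + 10227 − 4342.6·1.9 − 2500 − 250·sin64° − 1300 = 0 → L_y = 2049 N.
ΣF_x = 0: L_x + 250·cos64° = 0 → L_x = -109.6 N.

L_x = -109.6 N, L_y = 2049 N, R_y = 10230 N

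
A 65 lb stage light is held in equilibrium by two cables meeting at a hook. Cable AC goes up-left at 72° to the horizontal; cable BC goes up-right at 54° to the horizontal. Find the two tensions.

T_AC = 47.23 lb, T_BC = 24.83 lb

ΣF_x = 0: −T_AC·cos72° + T_BC·cos54° = 0 → T_BC = 0.525731·T_AC.
ΣF_y = 0: T_AC·sin72° + T_BC·sin54° = 65.
Substitute: T_AC·(0.951057 + 0.525731·0.809017) = 65 → T_AC = 47.2253 ≈ 47.23 lb.
Then T_BC = 0.525731 × 47.2253 = 24.83 lb.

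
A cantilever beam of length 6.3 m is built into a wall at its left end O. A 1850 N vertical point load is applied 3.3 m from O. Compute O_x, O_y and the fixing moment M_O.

ΣF_x = 0: O_x = 0.
ΣF_y = 0: O_y − 1850 = 0 → O_y = 1850 N.
ΣM about O: M_O − 1850·3.3 = 0 → M_O = 6105 N·m.

O_x = 0, O_y = 1850 N, M_O = 6105 N·m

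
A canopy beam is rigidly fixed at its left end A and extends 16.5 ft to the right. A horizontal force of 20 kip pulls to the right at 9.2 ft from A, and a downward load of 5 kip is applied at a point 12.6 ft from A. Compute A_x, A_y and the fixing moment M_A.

A_x = -20.00 kip, A_y = 5.000 kip, M_A = 63.00 kip·ft

ΣF_x = 0: A_x + 20 = 0 → A_x = -20.00 kip.
ΣF_y = 0: A_y − 5 = 0 → A_y = 5.000 kip.
ΣM about A: M_A − 5·12.6 = 0 → M_A = 63.00 kip·ft.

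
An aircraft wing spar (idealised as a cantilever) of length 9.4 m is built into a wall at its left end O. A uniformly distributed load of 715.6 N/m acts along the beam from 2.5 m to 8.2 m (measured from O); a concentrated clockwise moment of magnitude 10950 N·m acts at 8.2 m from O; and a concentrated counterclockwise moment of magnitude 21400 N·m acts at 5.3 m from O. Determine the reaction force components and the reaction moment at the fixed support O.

O_x = 0, O_y = 4079 N, M_O = 11370 N·m

Resultant of the distributed load: 715.6 × 5.7 = 4078.92 N at 5.35 m from O.
ΣF_x = 0: O_x = 0.
ΣF_y = 0: O_y − 715.6·5.7 = 0 → O_y = 4079 N.
ΣM about O: M_O − (715.6·5.7)·5.35 − 10950 + 21400 = 0 → M_O = 11370 N·m.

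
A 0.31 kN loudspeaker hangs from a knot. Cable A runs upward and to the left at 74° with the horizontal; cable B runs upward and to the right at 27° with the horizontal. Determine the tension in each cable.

T_A = 0.2814 kN, T_B = 0.08705 kN

ΣF_x = 0: −T_A·cos74° + T_B·cos27° = 0 → T_B = 0.309355·T_A.
ΣF_y = 0: T_A·sin74° + T_B·sin27° = 0.31.
Substitute: T_A·(0.961262 + 0.309355·0.45399) = 0.31 → T_A = 0.281382 ≈ 0.2814 kN.
Then T_B = 0.309355 × 0.281382 = 0.08705 kN.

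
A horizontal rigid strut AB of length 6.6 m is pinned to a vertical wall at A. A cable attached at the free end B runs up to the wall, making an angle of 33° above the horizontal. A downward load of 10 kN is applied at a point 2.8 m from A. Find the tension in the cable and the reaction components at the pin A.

T = 7.789 kN, A_x = 6.533 kN, A_y = 5.758 kN

ΣM about A: T·sin33°·6.6 − 10·2.8 = 0 → T = 28/(6.6·0.544639) = 7.78942 ≈ 7.789 kN.
ΣF_x = 0: A_x − T·cos33° = 0 → A_x = 7.78942 × 0.838671 = 6.533 kN.
ΣF_y = 0: A_y + T·sin33° − 10 = 0 → A_y = 10 − 7.78942 × 0.544639 = 5.758 kN.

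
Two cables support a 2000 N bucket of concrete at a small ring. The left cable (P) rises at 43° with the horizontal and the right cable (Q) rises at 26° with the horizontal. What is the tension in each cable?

ΣF_x = 0: −T_P·cos43° + T_Q·cos26° = 0 → T_Q = 0.813706·T_P.
ΣF_y = 0: T_P·sin43° + T_Q·sin26° = 2000.
Substitute: T_P·(0.681998 + 0.813706·0.438371) = 2000 → T_P = 1925.48 ≈ 1925 N.
Then T_Q = 0.813706 × 1925.48 = 1567 N.

T_P = 1925 N, T_Q = 1567 N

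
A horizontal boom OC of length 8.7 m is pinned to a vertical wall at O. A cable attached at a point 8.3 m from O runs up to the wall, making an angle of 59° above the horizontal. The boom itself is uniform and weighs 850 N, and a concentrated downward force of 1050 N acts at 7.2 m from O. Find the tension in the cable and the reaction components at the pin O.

T = 1582 N, O_x = 815.0 N, O_y = 543.7 N

ΣM about O: T·sin59°·8.3 − 850·4.35 − 1050·7.2 = 0 → T = 11257.5/(8.3·0.857167) = 1582.33 ≈ 1582 N.
ΣF_x = 0: O_x − T·cos59° = 0 → O_x = 1582.33 × 0.515038 = 815.0 N.
ΣF_y = 0: O_y + T·sin59° − 850 − 1050 = 0 → O_y = 1900 − 1582.33 × 0.857167 = 543.7 N.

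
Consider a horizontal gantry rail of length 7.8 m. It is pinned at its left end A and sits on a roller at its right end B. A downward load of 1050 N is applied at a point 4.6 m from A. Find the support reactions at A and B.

Moments about A: B_y·7.8 − 1050·4.6 = 0 → B_y = 4830/7.8 = 619.231 ≈ 619.2 N.
ΣF_y = 0: A_y + 619.231 − 1050 = 0 → A_y = 430.8 N.
ΣF_x = 0: no horizontal applied forces, so A_x = 0.

A_x = 0, A_y = 430.8 N, B_y = 619.2 N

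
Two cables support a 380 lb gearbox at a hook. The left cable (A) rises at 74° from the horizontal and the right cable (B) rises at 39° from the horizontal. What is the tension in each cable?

T_A = 320.8 lb, T_B = 113.8 lb

ΣF_x = 0: −T_A·cos74° + T_B·cos39° = 0 → T_B = 0.354679·T_A.
ΣF_y = 0: T_A·sin74° + T_B·sin39° = 380.
Substitute: T_A·(0.961262 + 0.354679·0.62932) = 380 → T_A = 320.819 ≈ 320.8 lb.
Then T_B = 0.354679 × 320.819 = 113.8 lb.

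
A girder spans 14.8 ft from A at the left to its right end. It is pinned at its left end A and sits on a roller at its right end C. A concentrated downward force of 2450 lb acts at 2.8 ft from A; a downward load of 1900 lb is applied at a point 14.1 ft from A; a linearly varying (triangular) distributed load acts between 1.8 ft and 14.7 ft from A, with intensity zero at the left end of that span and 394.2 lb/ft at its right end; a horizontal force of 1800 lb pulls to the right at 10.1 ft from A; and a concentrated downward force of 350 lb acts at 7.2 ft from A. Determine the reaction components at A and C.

Resultant of the triangular load: ½ × 394.2 × 12.9 = 2542.59 lb, acting at 10.4 ft from A (one-third of the span from the peak).
Taking moments about A: C_y·14.8 − 2450·2.8 − 1900·14.1 − (½·394.2·12.9)·10.4 − 350·7.2 = 0 → C_y = 62612.936/14.8 = 4230.6 ≈ 4231 lb.
ΣF_y = 0: A_y + 4230.6 − 2450 − 1900 − ½·394.2·12.9 − 350 = 0 → A_y = 3012 lb.
ΣF_x = 0: A_x + 1800 = 0 → A_x = -1800 lb.

A_x = -1800 lb, A_y = 3012 lb, C_y = 4231 lb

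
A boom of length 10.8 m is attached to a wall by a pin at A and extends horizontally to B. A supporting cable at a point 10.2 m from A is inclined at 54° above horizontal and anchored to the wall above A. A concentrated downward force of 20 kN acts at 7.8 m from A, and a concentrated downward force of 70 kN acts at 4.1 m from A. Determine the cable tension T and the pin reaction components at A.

T = 53.68 kN, A_x = 31.55 kN, A_y = 46.57 kN

ΣM about A: T·sin54°·10.2 − 20·7.8 − 70·4.1 = 0 → T = 443/(10.2·0.809017) = 53.6841 ≈ 53.68 kN.
ΣF_x = 0: A_x − T·cos54° = 0 → A_x = 53.6841 × 0.587785 = 31.55 kN.
ΣF_y = 0: A_y + T·sin54° − 20 − 70 = 0 → A_y = 90 − 53.6841 × 0.809017 = 46.57 kN.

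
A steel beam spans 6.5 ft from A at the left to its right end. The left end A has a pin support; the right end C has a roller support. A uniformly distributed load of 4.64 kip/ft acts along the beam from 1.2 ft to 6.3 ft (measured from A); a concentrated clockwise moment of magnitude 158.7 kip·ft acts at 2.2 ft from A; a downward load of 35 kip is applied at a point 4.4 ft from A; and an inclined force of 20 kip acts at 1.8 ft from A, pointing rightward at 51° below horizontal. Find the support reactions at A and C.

Resultant of the distributed load: 4.64 × 5.1 = 23.664 kip at 3.75 ft from A.
Moments about A: C_y·6.5 − (4.64·5.1)·3.75 − 158.7 − 35·4.4 − 20·sin51°·1.8 = 0 → C_y = 429.417/6.5 = 66.0642 ≈ 66.06 kip.
ΣF_y = 0: A_y + 66.0642 − 4.64·5.1 − 35 − 20·sin51° = 0 → A_y = 8.143 kip.
ΣF_x = 0: A_x + 20·cos51° = 0 → A_x = -12.59 kip.

A_x = -12.59 kip, A_y = 8.143 kip, C_y = 66.06 kip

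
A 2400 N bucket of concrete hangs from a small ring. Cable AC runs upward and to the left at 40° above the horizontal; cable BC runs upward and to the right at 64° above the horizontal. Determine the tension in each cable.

ΣF_x = 0: −T_AC·cos40° + T_BC·cos64° = 0 → T_BC = 1.74748·T_AC.
ΣF_y = 0: T_AC·sin40° + T_BC·sin64° = 2400.
Substitute: T_AC·(0.642788 + 1.74748·0.898794) = 2400 → T_AC = 1084.3 ≈ 1084 N.
Then T_BC = 1.74748 × 1084.3 = 1895 N.

T_AC = 1084 N, T_BC = 1895 N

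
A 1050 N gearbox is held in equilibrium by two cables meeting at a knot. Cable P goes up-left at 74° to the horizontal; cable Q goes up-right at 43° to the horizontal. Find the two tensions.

ΣF_x = 0: −T_P·cos74° + T_Q·cos43° = 0 → T_Q = 0.376887·T_P.
ΣF_y = 0: T_P·sin74° + T_Q·sin43° = 1050.
Substitute: T_P·(0.961262 + 0.376887·0.681998) = 1050 → T_P = 861.858 ≈ 861.9 N.
Then T_Q = 0.376887 × 861.858 = 324.8 N.

T_P = 861.9 N, T_Q = 324.8 N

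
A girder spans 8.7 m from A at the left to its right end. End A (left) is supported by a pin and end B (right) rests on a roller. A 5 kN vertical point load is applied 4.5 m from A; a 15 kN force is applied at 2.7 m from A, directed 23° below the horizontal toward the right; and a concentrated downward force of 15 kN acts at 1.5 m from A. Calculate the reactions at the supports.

A_x = -13.81 kN, A_y = 18.87 kN, B_y = 6.991 kN

Moments about A: B_y·8.7 − 5·4.5 − 15·sin23°·2.7 − 15·1.5 = 0 → B_y = 60.8246/8.7 = 6.99133 ≈ 6.991 kN.
ΣF_y = 0: A_y + 6.99133 − 5 − 15·sin23° − 15 = 0 → A_y = 18.87 kN.
ΣF_x = 0: A_x + 15·cos23° = 0 → A_x = -13.81 kN.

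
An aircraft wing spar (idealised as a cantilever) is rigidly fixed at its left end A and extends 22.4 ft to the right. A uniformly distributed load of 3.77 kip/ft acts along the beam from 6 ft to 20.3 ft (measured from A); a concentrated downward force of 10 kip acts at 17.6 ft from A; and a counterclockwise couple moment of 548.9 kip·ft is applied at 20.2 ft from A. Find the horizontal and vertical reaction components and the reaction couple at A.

Resultant of the distributed load: 3.77 × 14.3 = 53.911 kip at 13.15 ft from A.
ΣF_x = 0: A_x = 0.
ΣF_y = 0: A_y − 3.77·14.3 − 10 = 0 → A_y = 63.91 kip.
ΣM about A: M_A − (3.77·14.3)·13.15 − 10·17.6 + 548.9 = 0 → M_A = 336.0 kip·ft.

A_x = 0, A_y = 63.91 kip, M_A = 336.0 kip·ft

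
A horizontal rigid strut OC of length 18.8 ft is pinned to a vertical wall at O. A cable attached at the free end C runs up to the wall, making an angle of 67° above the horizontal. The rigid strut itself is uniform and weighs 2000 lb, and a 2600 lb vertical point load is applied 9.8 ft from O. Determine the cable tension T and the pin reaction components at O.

ΣM about O: T·sin67°·18.8 − 2000·9.4 − 2600·9.8 = 0 → T = 44280/(18.8·0.920505) = 2558.72 ≈ 2559 lb.
ΣF_x = 0: O_x − T·cos67° = 0 → O_x = 2558.72 × 0.390731 = 999.8 lb.
ΣF_y = 0: O_y + T·sin67° − 2000 − 2600 = 0 → O_y = 4600 − 2558.72 × 0.920505 = 2245 lb.

T = 2559 lb, O_x = 999.8 lb, O_y = 2245 lb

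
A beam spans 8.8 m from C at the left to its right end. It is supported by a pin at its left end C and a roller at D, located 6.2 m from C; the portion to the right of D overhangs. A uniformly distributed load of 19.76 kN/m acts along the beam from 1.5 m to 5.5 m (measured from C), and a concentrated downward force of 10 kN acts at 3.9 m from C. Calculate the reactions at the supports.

C_x = 0, C_y = 38.13 kN, D_y = 50.91 kN

Resultant of the distributed load: 19.76 × 4 = 79.04 kN at 3.5 m from C.
ΣM about C: D_y·6.2 − (19.76·4)·3.5 − 10·3.9 = 0 → D_y = 315.64/6.2 = 50.9097 ≈ 50.91 kN.
ΣF_y = 0: C_y + 50.9097 − 19.76·4 − 10 = 0 → C_y = 38.13 kN.
ΣF_x = 0: no horizontal applied forces, so C_x = 0.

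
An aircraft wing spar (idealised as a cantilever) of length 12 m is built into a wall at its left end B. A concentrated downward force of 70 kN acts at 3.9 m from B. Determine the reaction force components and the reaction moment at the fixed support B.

ΣF_x = 0: B_x = 0.
ΣF_y = 0: B_y − 70 = 0 → B_y = 70.00 kN.
ΣM about B: M_B − 70·3.9 = 0 → M_B = 273.0 kN·m.

B_x = 0, B_y = 70.00 kN, M_B = 273.0 kN·m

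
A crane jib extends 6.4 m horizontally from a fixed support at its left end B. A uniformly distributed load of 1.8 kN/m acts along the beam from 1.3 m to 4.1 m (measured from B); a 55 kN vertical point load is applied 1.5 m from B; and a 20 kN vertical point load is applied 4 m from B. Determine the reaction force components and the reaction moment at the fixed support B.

B_x = 0, B_y = 80.04 kN, M_B = 176.1 kN·m

Resultant of the distributed load: 1.8 × 2.8 = 5.04 kN at 2.7 m from B.
ΣF_x = 0: B_x = 0.
ΣF_y = 0: B_y − 1.8·2.8 − 55 − 20 = 0 → B_y = 80.04 kN.
ΣM about B: M_B − (1.8·2.8)·2.7 − 55·1.5 − 20·4 = 0 → M_B = 176.1 kN·m.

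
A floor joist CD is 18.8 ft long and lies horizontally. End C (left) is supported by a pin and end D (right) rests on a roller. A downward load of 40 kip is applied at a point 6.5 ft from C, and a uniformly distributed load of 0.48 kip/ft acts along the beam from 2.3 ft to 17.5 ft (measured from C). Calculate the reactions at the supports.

Resultant of the distributed load: 0.48 × 15.2 = 7.296 kip at 9.9 ft from C.
Taking moments about C: D_y·18.8 − 40·6.5 − (0.48·15.2)·9.9 = 0 → D_y = 332.2304/18.8 = 17.6718 ≈ 17.67 kip.
ΣF_y = 0: C_y + 17.6718 − 40 − 0.48·15.2 = 0 → C_y = 29.62 kip.
ΣF_x = 0: no horizontal applied forces, so C_x = 0.

C_x = 0, C_y = 29.62 kip, D_y = 17.67 kip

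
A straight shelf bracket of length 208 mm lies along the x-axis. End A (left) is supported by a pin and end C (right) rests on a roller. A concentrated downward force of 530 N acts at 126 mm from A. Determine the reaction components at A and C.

A_x = 0, A_y = 208.9 N, C_y = 321.1 N

ΣM about A: C_y·208 − 530·126 = 0 → C_y = 66780/208 = 321.058 ≈ 321.1 N.
ΣF_y = 0: A_y + 321.058 − 530 = 0 → A_y = 208.9 N.
ΣF_x = 0: no horizontal applied forces, so A_x = 0.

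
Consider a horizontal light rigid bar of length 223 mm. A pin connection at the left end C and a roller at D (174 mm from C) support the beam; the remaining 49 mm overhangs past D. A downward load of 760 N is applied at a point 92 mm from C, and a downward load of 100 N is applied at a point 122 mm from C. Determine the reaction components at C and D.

Taking moments about C: D_y·174 − 760·92 − 100·122 = 0 → D_y = 82120/174 = 471.954 ≈ 472.0 N.
ΣF_y = 0: C_y + 471.954 − 760 − 100 = 0 → C_y = 388.0 N.
ΣF_x = 0: no horizontal applied forces, so C_x = 0.

C_x = 0, C_y = 388.0 N, D_y = 472.0 N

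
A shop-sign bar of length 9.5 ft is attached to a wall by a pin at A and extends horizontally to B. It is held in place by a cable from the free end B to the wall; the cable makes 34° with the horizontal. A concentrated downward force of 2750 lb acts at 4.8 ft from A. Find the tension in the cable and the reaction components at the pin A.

ΣM about A: T·sin34°·9.5 − 2750·4.8 = 0 → T = 13200/(9.5·0.559193) = 2484.78 ≈ 2485 lb.
ΣF_x = 0: A_x − T·cos34° = 0 → A_x = 2484.78 × 0.829038 = 2060 lb.
ΣF_y = 0: A_y + T·sin34° − 2750 = 0 → A_y = 2750 − 2484.78 × 0.559193 = 1361 lb.

T = 2485 lb, A_x = 2060 lb, A_y = 1361 lb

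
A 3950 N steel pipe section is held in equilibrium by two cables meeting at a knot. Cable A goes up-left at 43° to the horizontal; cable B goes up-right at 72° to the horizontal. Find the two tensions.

T_A = 1347 N, T_B = 3187 N

ΣF_x = 0: −T_A·cos43° + T_B·cos72° = 0 → T_B = 2.36671·T_A.
ΣF_y = 0: T_A·sin43° + T_B·sin72° = 3950.
Substitute: T_A·(0.681998 + 2.36671·0.951057) = 3950 → T_A = 1346.8 ≈ 1347 N.
Then T_B = 2.36671 × 1346.8 = 3187 N.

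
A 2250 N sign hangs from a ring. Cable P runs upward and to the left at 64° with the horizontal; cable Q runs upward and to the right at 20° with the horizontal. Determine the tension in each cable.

ΣF_x = 0: −T_P·cos64° + T_Q·cos20° = 0 → T_Q = 0.466505·T_P.
ΣF_y = 0: T_P·sin64° + T_Q·sin20° = 2250.
Substitute: T_P·(0.898794 + 0.466505·0.34202) = 2250 → T_P = 2125.95 ≈ 2126 N.
Then T_Q = 0.466505 × 2125.95 = 991.8 N.

T_P = 2126 N, T_Q = 991.8 N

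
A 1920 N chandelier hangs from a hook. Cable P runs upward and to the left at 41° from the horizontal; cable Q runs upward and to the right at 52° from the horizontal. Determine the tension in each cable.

ΣF_x = 0: −T_P·cos41° + T_Q·cos52° = 0 → T_Q = 1.22585·T_P.
ΣF_y = 0: T_P·sin41° + T_Q·sin52° = 1920.
Substitute: T_P·(0.656059 + 1.22585·0.788011) = 1920 → T_P = 1183.69 ≈ 1184 N.
Then T_Q = 1.22585 × 1183.69 = 1451 N.

T_P = 1184 N, T_Q = 1451 N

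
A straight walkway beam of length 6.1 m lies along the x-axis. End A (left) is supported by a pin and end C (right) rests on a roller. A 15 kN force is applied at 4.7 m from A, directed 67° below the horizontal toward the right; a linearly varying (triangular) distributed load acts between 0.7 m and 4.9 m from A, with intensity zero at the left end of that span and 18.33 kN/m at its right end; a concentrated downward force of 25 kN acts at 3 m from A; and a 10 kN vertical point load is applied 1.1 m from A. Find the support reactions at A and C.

Resultant of the triangular load: ½ × 18.33 × 4.2 = 38.493 kN, acting at 3.5 m from A (one-third of the span from the peak).
Moments about A: C_y·6.1 − 15·sin67°·4.7 − (½·18.33·4.2)·3.5 − 25·3 − 10·1.1 = 0 → C_y = 285.621/6.1 = 46.8231 ≈ 46.82 kN.
ΣF_y = 0: A_y + 46.8231 − 15·sin67° − ½·18.33·4.2 − 25 − 10 = 0 → A_y = 40.48 kN.
ΣF_x = 0: A_x + 15·cos67° = 0 → A_x = -5.861 kN.

A_x = -5.861 kN, A_y = 40.48 kN, C_y = 46.82 kN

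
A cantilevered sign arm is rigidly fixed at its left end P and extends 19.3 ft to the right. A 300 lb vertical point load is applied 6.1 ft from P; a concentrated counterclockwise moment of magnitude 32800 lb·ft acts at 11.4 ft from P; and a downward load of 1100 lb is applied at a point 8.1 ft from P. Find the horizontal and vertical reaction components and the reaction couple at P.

ΣF_x = 0: P_x = 0.
ΣF_y = 0: P_y − 300 − 1100 = 0 → P_y = 1400 lb.
ΣM about P: M_P − 300·6.1 + 32800 − 1100·8.1 = 0 → M_P = -22060 lb·ft.

P_x = 0, P_y = 1400 lb, M_P = -22060 lb·ft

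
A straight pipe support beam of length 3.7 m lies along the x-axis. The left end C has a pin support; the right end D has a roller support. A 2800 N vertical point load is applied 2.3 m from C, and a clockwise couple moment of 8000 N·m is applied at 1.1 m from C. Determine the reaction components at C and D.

C_x = 0, C_y = -1103 N, D_y = 3903 N

ΣM about C: D_y·3.7 − 2800·2.3 − 8000 = 0 → D_y = 14440/3.7 = 3902.7 ≈ 3903 N.
ΣF_y = 0: C_y + 3902.7 − 2800 = 0 → C_y = -1103 N.
ΣF_x = 0: no horizontal applied forces, so C_x = 0.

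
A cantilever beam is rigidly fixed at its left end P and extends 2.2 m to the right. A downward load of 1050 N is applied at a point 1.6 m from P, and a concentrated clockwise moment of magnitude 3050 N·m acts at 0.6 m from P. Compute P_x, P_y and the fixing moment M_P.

P_x = 0, P_y = 1050 N, M_P = 4730 N·m

ΣF_x = 0: P_x = 0.
ΣF_y = 0: P_y − 1050 = 0 → P_y = 1050 N.
ΣM about P: M_P − 1050·1.6 − 3050 = 0 → M_P = 4730 N·m.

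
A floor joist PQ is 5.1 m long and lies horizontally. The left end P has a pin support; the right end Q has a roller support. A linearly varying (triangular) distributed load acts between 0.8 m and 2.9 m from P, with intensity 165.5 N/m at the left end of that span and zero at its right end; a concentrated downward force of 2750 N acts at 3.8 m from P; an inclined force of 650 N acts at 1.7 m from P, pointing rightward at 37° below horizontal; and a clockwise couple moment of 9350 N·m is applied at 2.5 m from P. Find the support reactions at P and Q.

P_x = -519.1 N, P_y = -748.9 N, Q_y = 4064 N

Resultant of the triangular load: ½ × 165.5 × 2.1 = 173.775 N, acting at 1.5 m from P (one-third of the span from the peak).
ΣM about P: Q_y·5.1 − (½·165.5·2.1)·1.5 − 2750·3.8 − 650·sin37°·1.7 − 9350 = 0 → Q_y = 20725.7/5.1 = 4063.86 ≈ 4064 N.
ΣF_y = 0: P_y + 4063.86 − ½·165.5·2.1 − 2750 − 650·sin37° = 0 → P_y = -748.9 N.
ΣF_x = 0: P_x + 650·cos37° = 0 → P_x = -519.1 N.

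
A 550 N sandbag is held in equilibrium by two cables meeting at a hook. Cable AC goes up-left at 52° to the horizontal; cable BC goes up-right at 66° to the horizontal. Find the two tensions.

T_AC = 253.4 N, T_BC = 383.5 N

ΣF_x = 0: −T_AC·cos52° + T_BC·cos66° = 0 → T_BC = 1.51366·T_AC.
ΣF_y = 0: T_AC·sin52° + T_BC·sin66° = 550.
Substitute: T_AC·(0.788011 + 1.51366·0.913545) = 550 → T_AC = 253.362 ≈ 253.4 N.
Then T_BC = 1.51366 × 253.362 = 383.5 N.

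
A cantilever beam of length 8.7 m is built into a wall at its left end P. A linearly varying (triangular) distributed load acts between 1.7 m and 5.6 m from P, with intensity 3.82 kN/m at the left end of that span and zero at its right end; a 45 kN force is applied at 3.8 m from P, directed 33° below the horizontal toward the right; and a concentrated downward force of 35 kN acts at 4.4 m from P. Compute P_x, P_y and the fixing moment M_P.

Resultant of the triangular load: ½ × 3.82 × 3.9 = 7.449 kN, acting at 3 m from P (one-third of the span from the peak).
ΣF_x = 0: P_x + 45·cos33° = 0 → P_x = -37.74 kN.
ΣF_y = 0: P_y − ½·3.82·3.9 − 45·sin33° − 35 = 0 → P_y = 66.96 kN.
ΣM about P: M_P − (½·3.82·3.9)·3 − 45·sin33°·3.8 − 35·4.4 = 0 → M_P = 269.5 kN·m.

P_x = -37.74 kN, P_y = 66.96 kN, M_P = 269.5 kN·m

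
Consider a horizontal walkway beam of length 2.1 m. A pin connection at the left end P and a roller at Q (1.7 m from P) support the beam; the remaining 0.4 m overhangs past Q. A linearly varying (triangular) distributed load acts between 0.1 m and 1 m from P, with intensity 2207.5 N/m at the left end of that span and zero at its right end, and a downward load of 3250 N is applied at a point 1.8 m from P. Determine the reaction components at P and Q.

Resultant of the triangular load: ½ × 2207.5 × 0.9 = 993.375 N, acting at 0.4 m from P (one-third of the span from the peak).
Taking moments about P: Q_y·1.7 − (½·2207.5·0.9)·0.4 − 3250·1.8 = 0 → Q_y = 6247.35/1.7 = 3674.91 ≈ 3675 N.
ΣF_y = 0: P_y + 3674.91 − ½·2207.5·0.9 − 3250 = 0 → P_y = 568.5 N.
ΣF_x = 0: no horizontal applied forces, so P_x = 0.

P_x = 0, P_y = 568.5 N, Q_y = 3675 N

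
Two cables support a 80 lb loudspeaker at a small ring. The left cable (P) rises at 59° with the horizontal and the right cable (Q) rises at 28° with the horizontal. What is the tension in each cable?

T_P = 70.73 lb, T_Q = 41.26 lb

ΣF_x = 0: −T_P·cos59° + T_Q·cos28° = 0 → T_Q = 0.583317·T_P.
ΣF_y = 0: T_P·sin59° + T_Q·sin28° = 80.
Substitute: T_P·(0.857167 + 0.583317·0.469472) = 80 → T_P = 70.7327 ≈ 70.73 lb.
Then T_Q = 0.583317 × 70.7327 = 41.26 lb.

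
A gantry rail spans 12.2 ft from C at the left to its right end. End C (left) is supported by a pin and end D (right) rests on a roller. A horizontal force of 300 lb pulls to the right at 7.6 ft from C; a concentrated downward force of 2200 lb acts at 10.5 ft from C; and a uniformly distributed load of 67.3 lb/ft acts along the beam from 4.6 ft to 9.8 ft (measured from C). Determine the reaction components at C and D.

Resultant of the distributed load: 67.3 × 5.2 = 349.96 lb at 7.2 ft from C.
ΣM about C: D_y·12.2 − 2200·10.5 − (67.3·5.2)·7.2 = 0 → D_y = 25619.712/12.2 = 2099.98 ≈ 2100 lb.
ΣF_y = 0: C_y + 2099.98 − 2200 − 67.3·5.2 = 0 → C_y = 450.0 lb.
ΣF_x = 0: C_x + 300 = 0 → C_x = -300.0 lb.

C_x = -300.0 lb, C_y = 450.0 lb, D_y = 2100 lb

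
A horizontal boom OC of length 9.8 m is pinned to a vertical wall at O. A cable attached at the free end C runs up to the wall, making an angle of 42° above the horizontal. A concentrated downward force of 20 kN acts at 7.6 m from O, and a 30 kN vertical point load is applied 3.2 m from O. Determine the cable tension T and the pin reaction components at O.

ΣM about O: T·sin42°·9.8 − 20·7.6 − 30·3.2 = 0 → T = 248/(9.8·0.669131) = 37.8194 ≈ 37.82 kN.
ΣF_x = 0: O_x − T·cos42° = 0 → O_x = 37.8194 × 0.743145 = 28.11 kN.
ΣF_y = 0: O_y + T·sin42° − 20 − 30 = 0 → O_y = 50 − 37.8194 × 0.669131 = 24.69 kN.

T = 37.82 kN, O_x = 28.11 kN, O_y = 24.69 kN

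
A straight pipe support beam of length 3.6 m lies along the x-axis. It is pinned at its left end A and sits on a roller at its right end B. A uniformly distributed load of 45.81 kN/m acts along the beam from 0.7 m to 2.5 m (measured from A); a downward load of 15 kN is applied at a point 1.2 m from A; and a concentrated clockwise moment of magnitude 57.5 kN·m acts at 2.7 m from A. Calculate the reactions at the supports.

Resultant of the distributed load: 45.81 × 1.8 = 82.458 kN at 1.6 m from A.
Taking moments about A: B_y·3.6 − (45.81·1.8)·1.6 − 15·1.2 − 57.5 = 0 → B_y = 207.4328/3.6 = 57.6202 ≈ 57.62 kN.
ΣF_y = 0: A_y + 57.6202 − 45.81·1.8 − 15 = 0 → A_y = 39.84 kN.
ΣF_x = 0: no horizontal applied forces, so A_x = 0.

A_x = 0, A_y = 39.84 kN, B_y = 57.62 kN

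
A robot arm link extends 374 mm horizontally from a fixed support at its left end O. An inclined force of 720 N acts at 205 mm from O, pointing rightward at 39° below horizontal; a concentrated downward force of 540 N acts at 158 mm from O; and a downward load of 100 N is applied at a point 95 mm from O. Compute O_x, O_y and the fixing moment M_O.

ΣF_x = 0: O_x + 720·cos39° = 0 → O_x = -559.5 N.
ΣF_y = 0: O_y − 720·sin39° − 540 − 100 = 0 → O_y = 1093 N.
ΣM about O: M_O − 720·sin39°·205 − 540·158 − 100·95 = 0 → M_O = 187700 N·mm.

O_x = -559.5 N, O_y = 1093 N, M_O = 187700 N·mm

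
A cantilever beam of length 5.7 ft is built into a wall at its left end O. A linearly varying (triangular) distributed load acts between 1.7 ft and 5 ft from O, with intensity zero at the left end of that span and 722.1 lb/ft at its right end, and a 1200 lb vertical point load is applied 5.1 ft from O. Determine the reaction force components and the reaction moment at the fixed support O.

Resultant of the triangular load: ½ × 722.1 × 3.3 = 1191.465 lb, acting at 3.9 ft from O (one-third of the span from the peak).
ΣF_x = 0: O_x = 0.
ΣF_y = 0: O_y − ½·722.1·3.3 − 1200 = 0 → O_y = 2391 lb.
ΣM about O: M_O − (½·722.1·3.3)·3.9 − 1200·5.1 = 0 → M_O = 10770 lb·ft.

O_x = 0, O_y = 2391 lb, M_O = 10770 lb·ft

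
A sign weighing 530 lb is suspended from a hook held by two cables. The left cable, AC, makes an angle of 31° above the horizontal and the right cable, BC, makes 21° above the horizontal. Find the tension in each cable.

ΣF_x = 0: −T_AC·cos31° + T_BC·cos21° = 0 → T_BC = 0.91815·T_AC.
ΣF_y = 0: T_AC·sin31° + T_BC·sin21° = 530.
Substitute: T_AC·(0.515038 + 0.91815·0.358368) = 530 → T_AC = 627.907 ≈ 627.9 lb.
Then T_BC = 0.91815 × 627.907 = 576.5 lb.

T_AC = 627.9 lb, T_BC = 576.5 lb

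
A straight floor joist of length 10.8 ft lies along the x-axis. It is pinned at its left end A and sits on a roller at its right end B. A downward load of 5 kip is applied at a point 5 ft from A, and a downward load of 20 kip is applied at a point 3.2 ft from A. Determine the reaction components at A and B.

A_x = 0, A_y = 16.76 kip, B_y = 8.241 kip

Moments about A: B_y·10.8 − 5·5 − 20·3.2 = 0 → B_y = 89/10.8 = 8.24074 ≈ 8.241 kip.
ΣF_y = 0: A_y + 8.24074 − 5 − 20 = 0 → A_y = 16.76 kip.
ΣF_x = 0: no horizontal applied forces, so A_x = 0.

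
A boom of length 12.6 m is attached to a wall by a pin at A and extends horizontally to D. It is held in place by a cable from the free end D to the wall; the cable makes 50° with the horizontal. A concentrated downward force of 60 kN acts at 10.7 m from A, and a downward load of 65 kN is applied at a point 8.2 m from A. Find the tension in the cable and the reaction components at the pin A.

T = 121.7 kN, A_x = 78.25 kN, A_y = 31.75 kN

ΣM about A: T·sin50°·12.6 − 60·10.7 − 65·8.2 = 0 → T = 1175/(12.6·0.766044) = 121.734 ≈ 121.7 kN.
ΣF_x = 0: A_x − T·cos50° = 0 → A_x = 121.734 × 0.642788 = 78.25 kN.
ΣF_y = 0: A_y + T·sin50° − 60 − 65 = 0 → A_y = 125 − 121.734 × 0.766044 = 31.75 kN.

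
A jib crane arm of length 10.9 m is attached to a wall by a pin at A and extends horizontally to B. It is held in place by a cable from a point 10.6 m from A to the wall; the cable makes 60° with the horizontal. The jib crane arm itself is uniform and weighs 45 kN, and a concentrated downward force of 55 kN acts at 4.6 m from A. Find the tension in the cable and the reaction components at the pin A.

ΣM about A: T·sin60°·10.6 − 45·5.45 − 55·4.6 = 0 → T = 498.25/(10.6·0.866025) = 54.2764 ≈ 54.28 kN.
ΣF_x = 0: A_x − T·cos60° = 0 → A_x = 54.2764 × 0.5 = 27.14 kN.
ΣF_y = 0: A_y + T·sin60° − 45 − 55 = 0 → A_y = 100 − 54.2764 × 0.866025 = 53.00 kN.

T = 54.28 kN, A_x = 27.14 kN, A_y = 53.00 kN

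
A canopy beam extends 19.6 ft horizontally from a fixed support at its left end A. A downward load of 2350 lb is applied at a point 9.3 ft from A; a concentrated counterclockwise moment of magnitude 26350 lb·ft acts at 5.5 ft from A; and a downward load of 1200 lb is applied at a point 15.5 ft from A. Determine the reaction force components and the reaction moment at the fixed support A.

ΣF_x = 0: A_x = 0.
ΣF_y = 0: A_y − 2350 − 1200 = 0 → A_y = 3550 lb.
ΣM about A: M_A − 2350·9.3 + 26350 − 1200·15.5 = 0 → M_A = 14100 lb·ft.

A_x = 0, A_y = 3550 lb, M_A = 14100 lb·ft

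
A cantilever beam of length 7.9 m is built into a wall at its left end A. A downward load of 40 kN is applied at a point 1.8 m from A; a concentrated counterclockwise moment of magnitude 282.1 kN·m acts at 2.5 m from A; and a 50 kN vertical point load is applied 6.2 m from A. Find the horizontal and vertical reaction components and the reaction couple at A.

ΣF_x = 0: A_x = 0.
ΣF_y = 0: A_y − 40 − 50 = 0 → A_y = 90.00 kN.
ΣM about A: M_A − 40·1.8 + 282.1 − 50·6.2 = 0 → M_A = 99.90 kN·m.

A_x = 0, A_y = 90.00 kN, M_A = 99.90 kN·m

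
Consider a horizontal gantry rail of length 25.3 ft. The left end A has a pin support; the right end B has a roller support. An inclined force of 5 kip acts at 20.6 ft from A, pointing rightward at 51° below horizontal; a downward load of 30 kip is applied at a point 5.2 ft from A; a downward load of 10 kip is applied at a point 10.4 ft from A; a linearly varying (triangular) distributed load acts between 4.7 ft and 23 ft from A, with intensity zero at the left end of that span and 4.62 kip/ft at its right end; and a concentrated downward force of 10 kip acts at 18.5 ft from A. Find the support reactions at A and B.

A_x = -3.147 kip, A_y = 47.17 kip, B_y = 48.99 kip

Resultant of the triangular load: ½ × 4.62 × 18.3 = 42.273 kip, acting at 16.9 ft from A (one-third of the span from the peak).
ΣM about A: B_y·25.3 − 5·sin51°·20.6 − 30·5.2 − 10·10.4 − (½·4.62·18.3)·16.9 − 10·18.5 = 0 → B_y = 1239.46/25.3 = 48.9905 ≈ 48.99 kip.
ΣF_y = 0: A_y + 48.9905 − 5·sin51° − 30 − 10 − ½·4.62·18.3 − 10 = 0 → A_y = 47.17 kip.
ΣF_x = 0: A_x + 5·cos51° = 0 → A_x = -3.147 kip.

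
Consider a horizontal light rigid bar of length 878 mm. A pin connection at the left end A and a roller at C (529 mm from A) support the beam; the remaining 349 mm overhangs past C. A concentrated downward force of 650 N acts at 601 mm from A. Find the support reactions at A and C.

A_x = 0, A_y = -88.47 N, C_y = 738.5 N

ΣM about A: C_y·529 − 650·601 = 0 → C_y = 390650/529 = 738.469 ≈ 738.5 N.
ΣF_y = 0: A_y + 738.469 − 650 = 0 → A_y = -88.47 N.
ΣF_x = 0: no horizontal applied forces, so A_x = 0.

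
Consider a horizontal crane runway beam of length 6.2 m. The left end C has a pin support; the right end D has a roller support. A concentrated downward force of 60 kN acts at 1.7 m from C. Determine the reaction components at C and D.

C_x = 0, C_y = 43.55 kN, D_y = 16.45 kN

Taking moments about C: D_y·6.2 − 60·1.7 = 0 → D_y = 102/6.2 = 16.4516 ≈ 16.45 kN.
ΣF_y = 0: C_y + 16.4516 − 60 = 0 → C_y = 43.55 kN.
ΣF_x = 0: no horizontal applied forces, so C_x = 0.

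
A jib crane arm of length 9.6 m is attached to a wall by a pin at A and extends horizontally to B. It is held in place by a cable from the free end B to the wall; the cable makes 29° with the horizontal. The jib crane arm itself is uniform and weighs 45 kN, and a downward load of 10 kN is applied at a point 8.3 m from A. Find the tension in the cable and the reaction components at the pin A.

T = 64.24 kN, A_x = 56.19 kN, A_y = 23.85 kN

ΣM about A: T·sin29°·9.6 − 45·4.8 − 10·8.3 = 0 → T = 299/(9.6·0.48481) = 64.2434 ≈ 64.24 kN.
ΣF_x = 0: A_x − T·cos29° = 0 → A_x = 64.2434 × 0.87462 = 56.19 kN.
ΣF_y = 0: A_y + T·sin29° − 45 − 10 = 0 → A_y = 55 − 64.2434 × 0.48481 = 23.85 kN.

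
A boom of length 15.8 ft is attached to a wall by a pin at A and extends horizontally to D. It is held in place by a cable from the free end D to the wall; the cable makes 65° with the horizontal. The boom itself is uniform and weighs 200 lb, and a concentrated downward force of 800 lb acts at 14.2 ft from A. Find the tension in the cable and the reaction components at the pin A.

T = 903.7 lb, A_x = 381.9 lb, A_y = 181.0 lb

ΣM about A: T·sin65°·15.8 − 200·7.9 − 800·14.2 = 0 → T = 12940/(15.8·0.906308) = 903.652 ≈ 903.7 lb.
ΣF_x = 0: A_x − T·cos65° = 0 → A_x = 903.652 × 0.422618 = 381.9 lb.
ΣF_y = 0: A_y + T·sin65° − 200 − 800 = 0 → A_y = 1000 − 903.652 × 0.906308 = 181.0 lb.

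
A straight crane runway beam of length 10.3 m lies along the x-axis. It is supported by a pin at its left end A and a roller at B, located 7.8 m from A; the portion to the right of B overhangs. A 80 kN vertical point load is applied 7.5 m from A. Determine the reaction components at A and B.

A_x = 0, A_y = 3.077 kN, B_y = 76.92 kN

Taking moments about A: B_y·7.8 − 80·7.5 = 0 → B_y = 600/7.8 = 76.9231 ≈ 76.92 kN.
ΣF_y = 0: A_y + 76.9231 − 80 = 0 → A_y = 3.077 kN.
ΣF_x = 0: no horizontal applied forces, so A_x = 0.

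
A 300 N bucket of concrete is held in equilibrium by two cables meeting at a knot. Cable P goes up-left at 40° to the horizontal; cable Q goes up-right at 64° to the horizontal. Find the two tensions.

ΣF_x = 0: −T_P·cos40° + T_Q·cos64° = 0 → T_Q = 1.74748·T_P.
ΣF_y = 0: T_P·sin40° + T_Q·sin64° = 300.
Substitute: T_P·(0.642788 + 1.74748·0.898794) = 300 → T_P = 135.537 ≈ 135.5 N.
Then T_Q = 1.74748 × 135.537 = 236.8 N.

T_P = 135.5 N, T_Q = 236.8 N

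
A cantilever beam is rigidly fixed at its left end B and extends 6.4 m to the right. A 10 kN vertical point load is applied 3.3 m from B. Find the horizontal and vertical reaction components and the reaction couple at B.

ΣF_x = 0: B_x = 0.
ΣF_y = 0: B_y − 10 = 0 → B_y = 10.00 kN.
ΣM about B: M_B − 10·3.3 = 0 → M_B = 33.00 kN·m.

B_x = 0, B_y = 10.00 kN, M_B = 33.00 kN·m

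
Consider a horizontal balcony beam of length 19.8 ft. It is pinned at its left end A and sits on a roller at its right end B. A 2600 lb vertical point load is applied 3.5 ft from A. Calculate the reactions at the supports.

Moments about A: B_y·19.8 − 2600·3.5 = 0 → B_y = 9100/19.8 = 459.596 ≈ 459.6 lb.
ΣF_y = 0: A_y + 459.596 − 2600 = 0 → A_y = 2140 lb.
ΣF_x = 0: no horizontal applied forces, so A_x = 0.

A_x = 0, A_y = 2140 lb, B_y = 459.6 lb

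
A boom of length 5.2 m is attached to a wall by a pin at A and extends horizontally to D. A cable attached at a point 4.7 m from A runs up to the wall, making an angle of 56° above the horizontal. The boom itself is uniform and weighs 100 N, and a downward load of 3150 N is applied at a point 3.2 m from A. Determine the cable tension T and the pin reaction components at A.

ΣM about A: T·sin56°·4.7 − 100·2.6 − 3150·3.2 = 0 → T = 10340/(4.7·0.829038) = 2653.68 ≈ 2654 N.
ΣF_x = 0: A_x − T·cos56° = 0 → A_x = 2653.68 × 0.559193 = 1484 N.
ΣF_y = 0: A_y + T·sin56° − 100 − 3150 = 0 → A_y = 3250 − 2653.68 × 0.829038 = 1050 N.

T = 2654 N, A_x = 1484 N, A_y = 1050 N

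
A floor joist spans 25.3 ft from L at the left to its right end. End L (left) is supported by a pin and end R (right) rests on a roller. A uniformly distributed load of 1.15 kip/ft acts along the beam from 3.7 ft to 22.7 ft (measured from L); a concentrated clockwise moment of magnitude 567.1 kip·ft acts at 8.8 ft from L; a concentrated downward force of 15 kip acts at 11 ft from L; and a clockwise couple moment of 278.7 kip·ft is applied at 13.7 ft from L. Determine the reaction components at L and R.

L_x = 0, L_y = -14.50 kip, R_y = 51.35 kip

Resultant of the distributed load: 1.15 × 19 = 21.85 kip at 13.2 ft from L.
ΣM about L: R_y·25.3 − (1.15·19)·13.2 − 567.1 − 15·11 − 278.7 = 0 → R_y = 1299.22/25.3 = 51.3526 ≈ 51.35 kip.
ΣF_y = 0: L_y + 51.3526 − 1.15·19 − 15 = 0 → L_y = -14.50 kip.
ΣF_x = 0: no horizontal applied forces, so L_x = 0.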